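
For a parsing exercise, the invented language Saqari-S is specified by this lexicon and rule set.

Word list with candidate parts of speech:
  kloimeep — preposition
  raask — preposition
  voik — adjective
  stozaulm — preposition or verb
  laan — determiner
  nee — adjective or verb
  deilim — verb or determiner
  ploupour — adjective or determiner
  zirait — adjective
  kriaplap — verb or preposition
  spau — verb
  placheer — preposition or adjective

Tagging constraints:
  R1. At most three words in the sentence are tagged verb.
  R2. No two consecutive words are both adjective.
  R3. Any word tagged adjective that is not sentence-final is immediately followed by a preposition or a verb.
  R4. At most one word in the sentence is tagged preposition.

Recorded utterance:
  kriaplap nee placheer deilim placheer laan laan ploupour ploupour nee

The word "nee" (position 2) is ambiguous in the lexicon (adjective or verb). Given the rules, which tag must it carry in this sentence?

verb

Candidates per position — 1:kriaplap {verb,preposition}; 2:nee {adjective,verb}; 3:placheer {preposition,adjective}; 4:deilim {verb,determiner}; 5:placheer {preposition,adjective}; 6:laan {determiner}; 7:laan {determiner}; 8:ploupour {adjective,determiner}; 9:ploupour {adjective,determiner}; 10:nee {adjective,verb}.
Position 5: adjective is ruled out by rule 3; that leaves preposition.
Position 8: adjective is ruled out by rule 3; that leaves determiner.
Position 1: preposition is ruled out by rule 4; that leaves verb.
Position 3: preposition is ruled out by rule 4; that leaves adjective.
Position 4: determiner is ruled out by rule 3; that leaves verb.
Position 2: adjective is ruled out by rule 2; that leaves verb.
Position 10: verb is ruled out by rule 1; that leaves adjective.
Position 9: adjective is ruled out by rule 2; that leaves determiner.
So the tagging must be: verb verb adjective verb preposition determiner determiner determiner determiner adjective.
Check: rule 1 ok; rule 2 ok; rule 3 ok; rule 4 ok.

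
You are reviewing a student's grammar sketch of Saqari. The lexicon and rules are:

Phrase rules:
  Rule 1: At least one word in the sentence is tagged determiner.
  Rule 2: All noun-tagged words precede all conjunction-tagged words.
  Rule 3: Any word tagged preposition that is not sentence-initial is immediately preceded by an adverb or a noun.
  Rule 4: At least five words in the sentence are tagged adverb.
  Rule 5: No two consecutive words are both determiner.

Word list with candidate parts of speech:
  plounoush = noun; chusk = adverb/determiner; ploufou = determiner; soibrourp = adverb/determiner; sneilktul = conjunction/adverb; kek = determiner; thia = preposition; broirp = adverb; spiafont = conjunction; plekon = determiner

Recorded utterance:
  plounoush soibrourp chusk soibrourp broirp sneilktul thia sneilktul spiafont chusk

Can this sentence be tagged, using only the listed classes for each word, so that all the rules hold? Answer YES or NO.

Candidates per position — 1:plounoush {noun}; 2:soibrourp {adverb,determiner}; 3:chusk {adverb,determiner}; 4:soibrourp {adverb,determiner}; 5:broirp {adverb}; 6:sneilktul {conjunction,adverb}; 7:thia {preposition}; 8:sneilktul {conjunction,adverb}; 9:spiafont {conjunction}; 10:chusk {adverb,determiner}.
One satisfying assignment: noun determiner adverb adverb adverb adverb preposition adverb conjunction determiner.
Verifying each rule — rule 1 satisfied; rule 2 satisfied; rule 3 satisfied; rule 4 satisfied; rule 5 satisfied.

YES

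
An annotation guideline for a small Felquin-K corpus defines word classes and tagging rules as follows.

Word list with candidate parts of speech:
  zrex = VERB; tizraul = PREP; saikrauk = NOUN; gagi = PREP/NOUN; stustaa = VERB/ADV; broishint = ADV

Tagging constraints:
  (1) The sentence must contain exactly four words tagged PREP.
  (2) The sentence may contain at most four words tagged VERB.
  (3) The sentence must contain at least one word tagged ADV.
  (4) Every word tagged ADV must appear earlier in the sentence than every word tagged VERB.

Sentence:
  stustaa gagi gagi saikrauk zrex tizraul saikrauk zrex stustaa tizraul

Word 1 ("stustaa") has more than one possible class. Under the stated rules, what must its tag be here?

Candidates per position — 1:stustaa {VERB,ADV}; 2:gagi {PREP,NOUN}; 3:gagi {PREP,NOUN}; 4:saikrauk {NOUN}; 5:zrex {VERB}; 6:tizraul {PREP}; 7:saikrauk {NOUN}; 8:zrex {VERB}; 9:stustaa {VERB,ADV}; 10:tizraul {PREP}.
Position 2: tagging it NOUN would leave rule 1 unsatisfiable, so it must be PREP.
Position 3: tagging it NOUN would leave rule 1 unsatisfiable, so it must be PREP.
Position 9: tagging it ADV would leave rule 4 unsatisfiable, so it must be VERB.
Position 1: tagging it VERB would leave rule 3 unsatisfiable, so it must be ADV.
The only consistent sequence is: ADV PREP PREP NOUN VERB PREP NOUN VERB VERB PREP.
Rule-by-rule: rule 1 ok; rule 2 ok; rule 3 ok; rule 4 ok.

ADV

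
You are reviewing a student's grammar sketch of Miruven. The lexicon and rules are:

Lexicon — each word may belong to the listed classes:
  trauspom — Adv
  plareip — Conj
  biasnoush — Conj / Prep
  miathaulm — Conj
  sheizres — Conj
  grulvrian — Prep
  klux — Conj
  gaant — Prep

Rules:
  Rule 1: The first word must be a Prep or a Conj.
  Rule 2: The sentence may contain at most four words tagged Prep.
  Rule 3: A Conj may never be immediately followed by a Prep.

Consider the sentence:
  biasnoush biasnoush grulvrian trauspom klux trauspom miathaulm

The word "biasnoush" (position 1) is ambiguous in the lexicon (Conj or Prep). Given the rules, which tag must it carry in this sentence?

Candidates per position — 1:biasnoush {Conj,Prep}; 2:biasnoush {Conj,Prep}; 3:grulvrian {Prep}; 4:trauspom {Adv}; 5:klux {Conj}; 6:trauspom {Adv}; 7:miathaulm {Conj}.
At position 1, choosing Conj makes rule 3 impossible to satisfy; hence Prep.
At position 2, choosing Conj makes rule 3 impossible to satisfy; hence Prep.
That leaves exactly one tagging: Prep Prep Prep Adv Conj Adv Conj.
Check: rule 1 satisfied; rule 2 satisfied; rule 3 satisfied.

Prep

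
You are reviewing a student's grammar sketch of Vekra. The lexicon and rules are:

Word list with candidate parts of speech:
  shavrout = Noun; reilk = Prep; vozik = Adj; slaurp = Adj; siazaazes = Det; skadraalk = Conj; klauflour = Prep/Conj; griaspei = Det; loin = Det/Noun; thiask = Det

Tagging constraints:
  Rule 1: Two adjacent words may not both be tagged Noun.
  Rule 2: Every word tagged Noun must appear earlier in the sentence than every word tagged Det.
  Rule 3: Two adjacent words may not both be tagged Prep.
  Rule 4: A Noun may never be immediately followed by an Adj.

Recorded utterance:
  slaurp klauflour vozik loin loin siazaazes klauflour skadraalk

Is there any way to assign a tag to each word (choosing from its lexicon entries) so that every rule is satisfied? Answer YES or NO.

YES

Candidates per position — 1:slaurp {Adj}; 2:klauflour {Prep,Conj}; 3:vozik {Adj}; 4:loin {Det,Noun}; 5:loin {Det,Noun}; 6:siazaazes {Det}; 7:klauflour {Prep,Conj}; 8:skadraalk {Conj}.
One satisfying assignment: Adj Conj Adj Det Det Det Prep Conj.
Verifying each rule — rule 1 holds; rule 2 holds; rule 3 holds; rule 4 holds.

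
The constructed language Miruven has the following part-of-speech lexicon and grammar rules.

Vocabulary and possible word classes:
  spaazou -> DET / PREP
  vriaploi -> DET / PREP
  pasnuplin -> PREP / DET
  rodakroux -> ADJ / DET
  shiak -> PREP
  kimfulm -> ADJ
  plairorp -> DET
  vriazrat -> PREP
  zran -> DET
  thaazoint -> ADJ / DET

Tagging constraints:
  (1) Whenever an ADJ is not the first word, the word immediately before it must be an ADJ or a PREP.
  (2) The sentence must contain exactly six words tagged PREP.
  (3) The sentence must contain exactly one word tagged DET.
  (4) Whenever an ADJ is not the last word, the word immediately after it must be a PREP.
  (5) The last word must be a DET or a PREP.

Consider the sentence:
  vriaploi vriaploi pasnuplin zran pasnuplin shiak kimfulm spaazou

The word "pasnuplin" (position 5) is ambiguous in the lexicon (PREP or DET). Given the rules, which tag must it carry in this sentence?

Candidates per position — 1:vriaploi {DET,PREP}; 2:vriaploi {DET,PREP}; 3:pasnuplin {PREP,DET}; 4:zran {DET}; 5:pasnuplin {PREP,DET}; 6:shiak {PREP}; 7:kimfulm {ADJ}; 8:spaazou {DET,PREP}.
Position 1: tagging it DET would leave rule 2 unsatisfiable, so it must be PREP.
Position 2: tagging it DET would leave rule 2 unsatisfiable, so it must be PREP.
Position 3: tagging it DET would leave rule 2 unsatisfiable, so it must be PREP.
Position 5: tagging it DET would leave rule 2 unsatisfiable, so it must be PREP.
Position 8: tagging it DET would leave rule 2 unsatisfiable, so it must be PREP.
The unique satisfying tagging is: PREP PREP PREP DET PREP PREP ADJ PREP.
Checking: rule 1 satisfied; rule 2 satisfied; rule 3 satisfied; rule 4 satisfied; rule 5 satisfied.

PREP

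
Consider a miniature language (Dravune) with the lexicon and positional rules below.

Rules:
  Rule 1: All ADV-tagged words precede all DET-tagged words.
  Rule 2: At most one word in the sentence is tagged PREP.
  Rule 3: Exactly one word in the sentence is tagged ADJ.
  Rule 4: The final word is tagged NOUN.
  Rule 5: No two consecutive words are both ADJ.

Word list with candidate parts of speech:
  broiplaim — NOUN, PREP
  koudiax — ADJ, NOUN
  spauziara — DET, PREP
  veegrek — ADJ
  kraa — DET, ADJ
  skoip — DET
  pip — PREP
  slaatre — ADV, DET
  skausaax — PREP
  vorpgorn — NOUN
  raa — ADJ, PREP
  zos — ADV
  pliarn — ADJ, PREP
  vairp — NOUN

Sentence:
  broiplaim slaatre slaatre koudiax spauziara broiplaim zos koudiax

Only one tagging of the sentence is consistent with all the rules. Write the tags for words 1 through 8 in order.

NOUN ADV ADV ADJ PREP NOUN ADV NOUN

Candidates per position — 1:broiplaim {NOUN,PREP}; 2:slaatre {ADV,DET}; 3:slaatre {ADV,DET}; 4:koudiax {ADJ,NOUN}; 5:spauziara {DET,PREP}; 6:broiplaim {NOUN,PREP}; 7:zos {ADV}; 8:koudiax {ADJ,NOUN}.
If word 2 were DET, no tagging could satisfy rule 1; so word 2 is ADV.
If word 3 were DET, no tagging could satisfy rule 1; so word 3 is ADV.
If word 5 were DET, no tagging could satisfy rule 1; so word 5 is PREP.
If word 6 were PREP, no tagging could satisfy rule 2; so word 6 is NOUN.
If word 8 were ADJ, no tagging could satisfy rule 4; so word 8 is NOUN.
If word 1 were PREP, no tagging could satisfy rule 2; so word 1 is NOUN.
If word 4 were NOUN, no tagging could satisfy rule 3; so word 4 is ADJ.
The unique satisfying tagging is: NOUN ADV ADV ADJ PREP NOUN ADV NOUN.
Checking: rule 1 holds; rule 2 holds; rule 3 holds; rule 4 holds; rule 5 holds.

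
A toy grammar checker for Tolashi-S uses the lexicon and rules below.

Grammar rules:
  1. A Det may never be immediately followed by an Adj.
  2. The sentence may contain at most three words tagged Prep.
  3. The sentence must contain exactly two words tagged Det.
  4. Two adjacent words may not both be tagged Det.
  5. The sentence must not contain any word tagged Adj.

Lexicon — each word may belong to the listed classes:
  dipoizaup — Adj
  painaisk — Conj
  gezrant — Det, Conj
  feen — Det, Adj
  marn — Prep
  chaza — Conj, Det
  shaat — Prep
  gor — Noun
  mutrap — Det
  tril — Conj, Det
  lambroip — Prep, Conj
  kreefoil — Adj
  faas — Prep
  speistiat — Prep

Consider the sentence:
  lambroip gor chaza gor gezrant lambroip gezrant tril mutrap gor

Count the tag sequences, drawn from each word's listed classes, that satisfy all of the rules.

12

Candidates per position — 1:lambroip {Prep,Conj}; 2:gor {Noun}; 3:chaza {Conj,Det}; 4:gor {Noun}; 5:gezrant {Det,Conj}; 6:lambroip {Prep,Conj}; 7:gezrant {Det,Conj}; 8:tril {Conj,Det}; 9:mutrap {Det}; 10:gor {Noun}.
There are 64 candidate sequences in total.
Checking each against the rules leaves 12 sequences.
Count = 12.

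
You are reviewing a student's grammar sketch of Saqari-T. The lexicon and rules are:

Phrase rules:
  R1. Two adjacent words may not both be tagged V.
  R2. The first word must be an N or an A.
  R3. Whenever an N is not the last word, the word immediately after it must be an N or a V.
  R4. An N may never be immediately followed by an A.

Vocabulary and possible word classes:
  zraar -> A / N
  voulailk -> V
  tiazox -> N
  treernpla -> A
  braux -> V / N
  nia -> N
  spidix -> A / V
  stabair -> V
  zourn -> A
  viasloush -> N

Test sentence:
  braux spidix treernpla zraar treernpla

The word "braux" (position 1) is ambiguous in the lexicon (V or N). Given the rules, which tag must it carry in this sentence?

Candidates per position — 1:braux {V,N}; 2:spidix {A,V}; 3:treernpla {A}; 4:zraar {A,N}; 5:treernpla {A}.
Position 1: V is ruled out by rule 2; that leaves N.
Position 2: A is ruled out by rule 3; that leaves V.
Position 4: N is ruled out by rule 3; that leaves A.
So the tagging must be: N V A A A.
Check: rule 1 satisfied; rule 2 satisfied; rule 3 satisfied; rule 4 satisfied.

N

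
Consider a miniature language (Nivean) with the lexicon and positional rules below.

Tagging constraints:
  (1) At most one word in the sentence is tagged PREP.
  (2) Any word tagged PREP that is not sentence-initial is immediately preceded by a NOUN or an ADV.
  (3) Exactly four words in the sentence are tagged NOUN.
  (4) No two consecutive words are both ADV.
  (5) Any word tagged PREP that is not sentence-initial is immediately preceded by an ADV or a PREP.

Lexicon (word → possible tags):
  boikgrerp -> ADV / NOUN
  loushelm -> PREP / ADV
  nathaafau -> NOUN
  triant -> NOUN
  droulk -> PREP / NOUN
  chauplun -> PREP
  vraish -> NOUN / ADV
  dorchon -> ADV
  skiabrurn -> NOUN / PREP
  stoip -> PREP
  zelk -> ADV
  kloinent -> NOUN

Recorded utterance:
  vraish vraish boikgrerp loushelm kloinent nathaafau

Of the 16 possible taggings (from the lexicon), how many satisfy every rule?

3

Candidates per position — 1:vraish {NOUN,ADV}; 2:vraish {NOUN,ADV}; 3:boikgrerp {ADV,NOUN}; 4:loushelm {PREP,ADV}; 5:kloinent {NOUN}; 6:nathaafau {NOUN}.
There are 16 candidate sequences in total.
The sequences that satisfy every rule: NOUN NOUN ADV PREP NOUN NOUN; NOUN ADV NOUN ADV NOUN NOUN; ADV NOUN NOUN ADV NOUN NOUN.
Count = 3.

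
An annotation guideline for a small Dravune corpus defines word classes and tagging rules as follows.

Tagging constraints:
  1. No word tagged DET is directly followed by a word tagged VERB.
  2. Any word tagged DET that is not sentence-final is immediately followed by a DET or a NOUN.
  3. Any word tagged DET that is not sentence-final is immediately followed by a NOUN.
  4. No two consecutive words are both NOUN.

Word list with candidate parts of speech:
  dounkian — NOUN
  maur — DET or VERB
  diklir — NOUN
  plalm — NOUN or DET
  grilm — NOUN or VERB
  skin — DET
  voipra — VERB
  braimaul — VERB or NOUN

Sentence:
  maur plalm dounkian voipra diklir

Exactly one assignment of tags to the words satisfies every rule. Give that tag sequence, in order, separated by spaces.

Candidates per position — 1:maur {DET,VERB}; 2:plalm {NOUN,DET}; 3:dounkian {NOUN}; 4:voipra {VERB}; 5:diklir {NOUN}.
If word 2 were NOUN, no tagging could satisfy rule 4; so word 2 is DET.
If word 1 were DET, no tagging could satisfy rule 3; so word 1 is VERB.
The unique satisfying tagging is: VERB DET NOUN VERB NOUN.
Check: rule 1 satisfied; rule 2 satisfied; rule 3 satisfied; rule 4 satisfied.

VERB DET NOUN VERB NOUN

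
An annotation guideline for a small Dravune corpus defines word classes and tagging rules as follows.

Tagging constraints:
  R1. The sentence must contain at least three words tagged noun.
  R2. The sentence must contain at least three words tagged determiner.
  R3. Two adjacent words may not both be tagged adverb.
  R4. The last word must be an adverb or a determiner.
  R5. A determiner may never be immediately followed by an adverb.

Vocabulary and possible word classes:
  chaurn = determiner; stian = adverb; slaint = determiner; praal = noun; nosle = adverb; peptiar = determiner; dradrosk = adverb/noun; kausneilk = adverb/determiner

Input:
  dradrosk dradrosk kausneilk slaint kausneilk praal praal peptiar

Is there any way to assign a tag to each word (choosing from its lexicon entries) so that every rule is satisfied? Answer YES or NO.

YES

Candidates per position — 1:dradrosk {adverb,noun}; 2:dradrosk {adverb,noun}; 3:kausneilk {adverb,determiner}; 4:slaint {determiner}; 5:kausneilk {adverb,determiner}; 6:praal {noun}; 7:praal {noun}; 8:peptiar {determiner}.
One satisfying assignment: adverb noun determiner determiner determiner noun noun determiner.
Rule-by-rule: rule 1 ✓; rule 2 ✓; rule 3 ✓; rule 4 ✓; rule 5 ✓.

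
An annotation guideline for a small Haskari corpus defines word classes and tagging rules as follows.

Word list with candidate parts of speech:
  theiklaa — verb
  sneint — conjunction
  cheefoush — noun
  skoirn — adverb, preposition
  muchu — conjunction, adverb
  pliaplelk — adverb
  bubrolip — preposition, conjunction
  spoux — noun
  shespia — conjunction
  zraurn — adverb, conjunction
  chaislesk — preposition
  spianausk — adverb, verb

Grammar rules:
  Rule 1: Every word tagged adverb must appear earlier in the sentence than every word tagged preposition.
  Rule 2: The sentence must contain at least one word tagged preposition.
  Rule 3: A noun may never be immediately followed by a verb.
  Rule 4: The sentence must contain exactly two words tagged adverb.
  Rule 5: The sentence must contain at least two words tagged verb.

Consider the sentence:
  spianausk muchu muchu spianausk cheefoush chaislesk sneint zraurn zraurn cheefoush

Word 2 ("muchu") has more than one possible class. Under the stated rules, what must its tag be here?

Candidates per position — 1:spianausk {adverb,verb}; 2:muchu {conjunction,adverb}; 3:muchu {conjunction,adverb}; 4:spianausk {adverb,verb}; 5:cheefoush {noun}; 6:chaislesk {preposition}; 7:sneint {conjunction}; 8:zraurn {adverb,conjunction}; 9:zraurn {adverb,conjunction}; 10:cheefoush {noun}.
Position 1: adverb is ruled out by rule 5; that leaves verb.
Position 4: adverb is ruled out by rule 5; that leaves verb.
Position 8: adverb is ruled out by rule 1; that leaves conjunction.
Position 9: adverb is ruled out by rule 1; that leaves conjunction.
Position 2: conjunction is ruled out by rule 4; that leaves adverb.
Position 3: conjunction is ruled out by rule 4; that leaves adverb.
The unique satisfying tagging is: verb adverb adverb verb noun preposition conjunction conjunction conjunction noun.
Rule-by-rule: rule 1 ✓; rule 2 ✓; rule 3 ✓; rule 4 ✓; rule 5 ✓.

adverb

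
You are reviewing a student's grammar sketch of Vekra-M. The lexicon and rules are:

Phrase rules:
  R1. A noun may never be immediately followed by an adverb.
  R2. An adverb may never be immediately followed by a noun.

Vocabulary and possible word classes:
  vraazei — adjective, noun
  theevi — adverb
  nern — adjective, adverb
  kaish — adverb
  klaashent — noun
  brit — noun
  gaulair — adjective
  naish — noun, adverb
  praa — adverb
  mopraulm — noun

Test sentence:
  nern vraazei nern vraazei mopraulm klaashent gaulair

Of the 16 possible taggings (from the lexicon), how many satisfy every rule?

8

Candidates per position — 1:nern {adjective,adverb}; 2:vraazei {adjective,noun}; 3:nern {adjective,adverb}; 4:vraazei {adjective,noun}; 5:mopraulm {noun}; 6:klaashent {noun}; 7:gaulair {adjective}.
There are 16 candidate sequences in total.
Checking each against the rules leaves 8 sequences.
Count = 8.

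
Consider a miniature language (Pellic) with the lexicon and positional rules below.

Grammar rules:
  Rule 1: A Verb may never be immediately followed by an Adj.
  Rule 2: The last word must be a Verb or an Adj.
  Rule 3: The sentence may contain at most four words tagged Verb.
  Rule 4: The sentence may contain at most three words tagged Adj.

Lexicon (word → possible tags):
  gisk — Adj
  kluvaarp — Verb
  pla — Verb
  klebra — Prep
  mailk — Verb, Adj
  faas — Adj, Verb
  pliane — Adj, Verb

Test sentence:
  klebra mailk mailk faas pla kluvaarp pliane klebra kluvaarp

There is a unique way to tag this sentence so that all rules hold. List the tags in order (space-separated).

Candidates per position — 1:klebra {Prep}; 2:mailk {Verb,Adj}; 3:mailk {Verb,Adj}; 4:faas {Adj,Verb}; 5:pla {Verb}; 6:kluvaarp {Verb}; 7:pliane {Adj,Verb}; 8:klebra {Prep}; 9:kluvaarp {Verb}.
At position 7, choosing Adj makes rule 1 impossible to satisfy; hence Verb.
At position 2, choosing Verb makes rule 3 impossible to satisfy; hence Adj.
At position 3, choosing Verb makes rule 3 impossible to satisfy; hence Adj.
At position 4, choosing Verb makes rule 3 impossible to satisfy; hence Adj.
The only consistent sequence is: Prep Adj Adj Adj Verb Verb Verb Prep Verb.
Checking: rule 1 ok; rule 2 ok; rule 3 ok; rule 4 ok.

Prep Adj Adj Adj Verb Verb Verb Prep Verb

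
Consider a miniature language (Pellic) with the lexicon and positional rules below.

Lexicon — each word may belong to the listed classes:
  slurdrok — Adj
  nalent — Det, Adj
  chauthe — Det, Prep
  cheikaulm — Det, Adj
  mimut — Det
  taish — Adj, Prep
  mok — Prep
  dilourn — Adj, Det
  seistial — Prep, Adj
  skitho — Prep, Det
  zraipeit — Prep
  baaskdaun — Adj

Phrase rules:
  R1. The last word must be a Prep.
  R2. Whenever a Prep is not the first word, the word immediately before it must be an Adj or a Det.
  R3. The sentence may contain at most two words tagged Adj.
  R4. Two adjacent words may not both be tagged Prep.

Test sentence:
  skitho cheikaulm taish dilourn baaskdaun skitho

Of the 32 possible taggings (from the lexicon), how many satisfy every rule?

Candidates per position — 1:skitho {Prep,Det}; 2:cheikaulm {Det,Adj}; 3:taish {Adj,Prep}; 4:dilourn {Adj,Det}; 5:baaskdaun {Adj}; 6:skitho {Prep,Det}.
There are 32 candidate sequences in total.
Checking each against the rules leaves 8 sequences.
Count = 8.

8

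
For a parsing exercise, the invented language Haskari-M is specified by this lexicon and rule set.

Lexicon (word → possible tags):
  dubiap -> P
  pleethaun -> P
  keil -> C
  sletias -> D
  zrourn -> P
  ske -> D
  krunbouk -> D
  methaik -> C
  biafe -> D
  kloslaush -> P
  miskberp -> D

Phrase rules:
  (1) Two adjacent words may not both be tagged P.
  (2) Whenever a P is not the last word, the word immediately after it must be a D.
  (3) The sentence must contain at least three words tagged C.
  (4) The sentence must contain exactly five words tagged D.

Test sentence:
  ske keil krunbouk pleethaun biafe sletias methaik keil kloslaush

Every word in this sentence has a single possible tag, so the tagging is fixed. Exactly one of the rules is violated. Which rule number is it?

4

Fixed tagging: D C D P D D C C P.
Rule check: R1 ok, R2 ok, R3 ok, R4 fails.
Only rule 4 fails.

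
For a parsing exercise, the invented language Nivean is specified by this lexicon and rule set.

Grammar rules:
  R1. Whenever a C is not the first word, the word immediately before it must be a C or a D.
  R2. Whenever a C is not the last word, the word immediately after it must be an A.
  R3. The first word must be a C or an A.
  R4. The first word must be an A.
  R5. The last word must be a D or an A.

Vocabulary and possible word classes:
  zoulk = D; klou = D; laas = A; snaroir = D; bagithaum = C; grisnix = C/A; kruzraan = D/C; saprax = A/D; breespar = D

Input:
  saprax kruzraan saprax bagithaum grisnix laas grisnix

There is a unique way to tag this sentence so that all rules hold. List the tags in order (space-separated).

Candidates per position — 1:saprax {A,D}; 2:kruzraan {D,C}; 3:saprax {A,D}; 4:bagithaum {C}; 5:grisnix {C,A}; 6:laas {A}; 7:grisnix {C,A}.
Position 1: D is ruled out by rule 3; that leaves A.
Position 2: C is ruled out by rule 1; that leaves D.
Position 3: A is ruled out by rule 1; that leaves D.
Position 5: C is ruled out by rule 2; that leaves A.
Position 7: C is ruled out by rule 1; that leaves A.
The only consistent sequence is: A D D C A A A.
Verifying each rule — rule 1 ✓; rule 2 ✓; rule 3 ✓; rule 4 ✓; rule 5 ✓.

A D D C A A A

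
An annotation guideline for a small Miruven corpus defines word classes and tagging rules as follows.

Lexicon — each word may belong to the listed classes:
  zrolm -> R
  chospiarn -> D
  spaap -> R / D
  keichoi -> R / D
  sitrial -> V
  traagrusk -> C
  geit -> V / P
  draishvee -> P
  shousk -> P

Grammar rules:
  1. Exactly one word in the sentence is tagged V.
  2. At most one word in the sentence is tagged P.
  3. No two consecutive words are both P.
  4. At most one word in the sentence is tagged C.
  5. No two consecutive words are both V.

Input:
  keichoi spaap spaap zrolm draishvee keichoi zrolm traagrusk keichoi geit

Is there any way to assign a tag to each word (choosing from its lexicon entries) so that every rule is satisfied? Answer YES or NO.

YES

Candidates per position — 1:keichoi {R,D}; 2:spaap {R,D}; 3:spaap {R,D}; 4:zrolm {R}; 5:draishvee {P}; 6:keichoi {R,D}; 7:zrolm {R}; 8:traagrusk {C}; 9:keichoi {R,D}; 10:geit {V,P}.
One satisfying assignment: D R R R P D R C R V.
Verifying each rule — rule 1 satisfied; rule 2 satisfied; rule 3 satisfied; rule 4 satisfied; rule 5 satisfied.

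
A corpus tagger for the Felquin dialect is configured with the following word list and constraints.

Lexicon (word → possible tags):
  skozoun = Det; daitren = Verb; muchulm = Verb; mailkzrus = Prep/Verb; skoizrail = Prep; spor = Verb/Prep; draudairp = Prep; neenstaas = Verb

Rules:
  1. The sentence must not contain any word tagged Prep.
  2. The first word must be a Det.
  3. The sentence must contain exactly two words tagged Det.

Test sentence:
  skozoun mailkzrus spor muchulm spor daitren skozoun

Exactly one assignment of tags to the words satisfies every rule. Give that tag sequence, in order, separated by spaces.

Det Verb Verb Verb Verb Verb Det

Candidates per position — 1:skozoun {Det}; 2:mailkzrus {Prep,Verb}; 3:spor {Verb,Prep}; 4:muchulm {Verb}; 5:spor {Verb,Prep}; 6:daitren {Verb}; 7:skozoun {Det}.
Position 2: tagging it Prep would leave rule 1 unsatisfiable, so it must be Verb.
Position 3: tagging it Prep would leave rule 1 unsatisfiable, so it must be Verb.
Position 5: tagging it Prep would leave rule 1 unsatisfiable, so it must be Verb.
The only consistent sequence is: Det Verb Verb Verb Verb Verb Det.
Rule-by-rule: rule 1 satisfied; rule 2 satisfied; rule 3 satisfied.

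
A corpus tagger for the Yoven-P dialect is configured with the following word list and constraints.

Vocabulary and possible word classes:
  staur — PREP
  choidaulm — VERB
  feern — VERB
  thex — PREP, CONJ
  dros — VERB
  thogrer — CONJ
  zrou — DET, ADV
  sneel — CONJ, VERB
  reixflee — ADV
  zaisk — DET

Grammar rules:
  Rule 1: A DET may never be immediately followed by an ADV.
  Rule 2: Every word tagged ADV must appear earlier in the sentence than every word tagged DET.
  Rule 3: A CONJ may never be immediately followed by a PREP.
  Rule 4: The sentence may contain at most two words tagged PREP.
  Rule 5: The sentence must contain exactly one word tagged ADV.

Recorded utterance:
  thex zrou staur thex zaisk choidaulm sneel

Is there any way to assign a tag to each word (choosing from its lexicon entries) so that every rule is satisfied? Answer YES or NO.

Candidates per position — 1:thex {PREP,CONJ}; 2:zrou {DET,ADV}; 3:staur {PREP}; 4:thex {PREP,CONJ}; 5:zaisk {DET}; 6:choidaulm {VERB}; 7:sneel {CONJ,VERB}.
One satisfying assignment: CONJ ADV PREP CONJ DET VERB VERB.
Verifying each rule — rule 1 ✓; rule 2 ✓; rule 3 ✓; rule 4 ✓; rule 5 ✓.

YES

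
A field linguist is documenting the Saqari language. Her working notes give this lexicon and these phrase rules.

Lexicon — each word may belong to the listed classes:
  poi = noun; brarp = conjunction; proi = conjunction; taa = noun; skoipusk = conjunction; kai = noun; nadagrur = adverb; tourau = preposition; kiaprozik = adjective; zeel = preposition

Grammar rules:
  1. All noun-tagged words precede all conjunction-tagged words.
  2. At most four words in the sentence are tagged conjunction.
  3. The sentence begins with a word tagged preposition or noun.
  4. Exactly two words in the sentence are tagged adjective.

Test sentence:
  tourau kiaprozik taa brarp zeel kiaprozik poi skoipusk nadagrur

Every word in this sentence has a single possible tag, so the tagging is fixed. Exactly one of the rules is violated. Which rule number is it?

1

Fixed tagging: preposition adjective noun conjunction preposition adjective noun conjunction adverb.
Rule check: R1 fail, R2 pass, R3 pass, R4 pass.
Only rule 1 fails.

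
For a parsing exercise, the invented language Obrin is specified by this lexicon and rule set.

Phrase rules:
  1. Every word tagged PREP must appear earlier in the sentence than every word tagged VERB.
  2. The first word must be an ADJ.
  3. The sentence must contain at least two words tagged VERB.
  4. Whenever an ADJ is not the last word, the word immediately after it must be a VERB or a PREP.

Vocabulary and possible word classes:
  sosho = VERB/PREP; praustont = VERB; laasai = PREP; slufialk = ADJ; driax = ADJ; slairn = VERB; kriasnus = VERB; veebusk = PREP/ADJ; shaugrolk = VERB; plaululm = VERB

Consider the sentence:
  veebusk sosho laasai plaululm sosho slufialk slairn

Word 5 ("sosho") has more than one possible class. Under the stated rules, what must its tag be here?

VERB

Candidates per position — 1:veebusk {PREP,ADJ}; 2:sosho {VERB,PREP}; 3:laasai {PREP}; 4:plaululm {VERB}; 5:sosho {VERB,PREP}; 6:slufialk {ADJ}; 7:slairn {VERB}.
Word 1 cannot be PREP — rule 2 would then fail for every completion. It is ADJ.
Word 2 cannot be VERB — rule 1 would then fail for every completion. It is PREP.
Word 5 cannot be PREP — rule 1 would then fail for every completion. It is VERB.
So the tagging must be: ADJ PREP PREP VERB VERB ADJ VERB.
Rule-by-rule: rule 1 holds; rule 2 holds; rule 3 holds; rule 4 holds.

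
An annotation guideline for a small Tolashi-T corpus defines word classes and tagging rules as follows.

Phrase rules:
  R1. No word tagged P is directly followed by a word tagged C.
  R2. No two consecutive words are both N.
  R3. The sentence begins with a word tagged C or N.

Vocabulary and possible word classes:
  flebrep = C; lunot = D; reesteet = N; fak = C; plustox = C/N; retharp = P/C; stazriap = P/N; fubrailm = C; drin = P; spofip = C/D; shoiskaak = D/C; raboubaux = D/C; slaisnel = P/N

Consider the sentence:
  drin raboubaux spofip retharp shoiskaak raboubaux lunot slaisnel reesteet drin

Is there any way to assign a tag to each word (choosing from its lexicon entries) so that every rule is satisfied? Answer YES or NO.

Candidates per position — 1:drin {P}; 2:raboubaux {D,C}; 3:spofip {C,D}; 4:retharp {P,C}; 5:shoiskaak {D,C}; 6:raboubaux {D,C}; 7:lunot {D}; 8:slaisnel {P,N}; 9:reesteet {N}; 10:drin {P}.
Rule 3 cannot be satisfied by any choice of tags from the lexicon.
So there is no consistent tagging.

NO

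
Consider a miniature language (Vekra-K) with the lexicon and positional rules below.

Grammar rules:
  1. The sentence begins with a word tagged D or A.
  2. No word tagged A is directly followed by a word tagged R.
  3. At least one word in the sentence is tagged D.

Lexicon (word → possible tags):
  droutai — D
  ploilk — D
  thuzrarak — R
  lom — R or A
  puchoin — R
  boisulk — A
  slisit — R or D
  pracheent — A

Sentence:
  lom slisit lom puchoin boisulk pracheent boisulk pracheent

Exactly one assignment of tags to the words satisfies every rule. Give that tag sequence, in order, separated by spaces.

Candidates per position — 1:lom {R,A}; 2:slisit {R,D}; 3:lom {R,A}; 4:puchoin {R}; 5:boisulk {A}; 6:pracheent {A}; 7:boisulk {A}; 8:pracheent {A}.
Position 1: R is ruled out by rule 1; that leaves A.
Position 2: R is ruled out by rule 2; that leaves D.
Position 3: A is ruled out by rule 2; that leaves R.
That leaves exactly one tagging: A D R R A A A A.
Verifying each rule — rule 1 holds; rule 2 holds; rule 3 holds.

A D R R A A A A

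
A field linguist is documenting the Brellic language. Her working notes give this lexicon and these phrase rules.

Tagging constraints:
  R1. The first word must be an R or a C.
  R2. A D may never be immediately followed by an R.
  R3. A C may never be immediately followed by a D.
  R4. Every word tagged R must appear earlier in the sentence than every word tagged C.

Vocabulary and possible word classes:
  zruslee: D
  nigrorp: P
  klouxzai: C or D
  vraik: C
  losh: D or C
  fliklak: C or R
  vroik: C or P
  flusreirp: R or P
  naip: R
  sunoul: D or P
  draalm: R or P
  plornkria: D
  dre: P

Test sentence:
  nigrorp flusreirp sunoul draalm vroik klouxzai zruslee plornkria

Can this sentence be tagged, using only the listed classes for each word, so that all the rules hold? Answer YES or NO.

Candidates per position — 1:nigrorp {P}; 2:flusreirp {R,P}; 3:sunoul {D,P}; 4:draalm {R,P}; 5:vroik {C,P}; 6:klouxzai {C,D}; 7:zruslee {D}; 8:plornkria {D}.
Rule 1 cannot be satisfied by any choice of tags from the lexicon.
So there is no consistent tagging.

NO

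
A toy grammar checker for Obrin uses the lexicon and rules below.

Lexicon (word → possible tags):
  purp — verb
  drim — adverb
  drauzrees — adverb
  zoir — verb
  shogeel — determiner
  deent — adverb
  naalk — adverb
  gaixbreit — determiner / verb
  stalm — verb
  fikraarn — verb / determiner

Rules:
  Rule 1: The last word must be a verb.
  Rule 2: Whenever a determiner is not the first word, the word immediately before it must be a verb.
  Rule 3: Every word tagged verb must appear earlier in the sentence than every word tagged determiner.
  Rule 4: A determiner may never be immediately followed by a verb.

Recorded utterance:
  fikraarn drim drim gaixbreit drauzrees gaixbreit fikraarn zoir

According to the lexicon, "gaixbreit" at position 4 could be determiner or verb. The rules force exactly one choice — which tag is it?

verb

Candidates per position — 1:fikraarn {verb,determiner}; 2:drim {adverb}; 3:drim {adverb}; 4:gaixbreit {determiner,verb}; 5:drauzrees {adverb}; 6:gaixbreit {determiner,verb}; 7:fikraarn {verb,determiner}; 8:zoir {verb}.
If word 1 were determiner, no tagging could satisfy rule 3; so word 1 is verb.
If word 4 were determiner, no tagging could satisfy rule 2; so word 4 is verb.
If word 6 were determiner, no tagging could satisfy rule 2; so word 6 is verb.
If word 7 were determiner, no tagging could satisfy rule 3; so word 7 is verb.
So the tagging must be: verb adverb adverb verb adverb verb verb verb.
Checking: rule 1 satisfied; rule 2 satisfied; rule 3 satisfied; rule 4 satisfied.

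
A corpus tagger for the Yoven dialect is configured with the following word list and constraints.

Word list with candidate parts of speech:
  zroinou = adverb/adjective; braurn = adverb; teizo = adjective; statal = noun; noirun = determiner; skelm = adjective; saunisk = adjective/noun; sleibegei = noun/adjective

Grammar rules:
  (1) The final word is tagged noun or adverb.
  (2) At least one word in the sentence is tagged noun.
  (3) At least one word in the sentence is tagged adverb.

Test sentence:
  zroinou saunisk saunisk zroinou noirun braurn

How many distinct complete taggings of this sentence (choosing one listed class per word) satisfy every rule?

12

Candidates per position — 1:zroinou {adverb,adjective}; 2:saunisk {adjective,noun}; 3:saunisk {adjective,noun}; 4:zroinou {adverb,adjective}; 5:noirun {determiner}; 6:braurn {adverb}.
There are 16 candidate sequences in total.
Checking each against the rules leaves 12 sequences.
Count = 12.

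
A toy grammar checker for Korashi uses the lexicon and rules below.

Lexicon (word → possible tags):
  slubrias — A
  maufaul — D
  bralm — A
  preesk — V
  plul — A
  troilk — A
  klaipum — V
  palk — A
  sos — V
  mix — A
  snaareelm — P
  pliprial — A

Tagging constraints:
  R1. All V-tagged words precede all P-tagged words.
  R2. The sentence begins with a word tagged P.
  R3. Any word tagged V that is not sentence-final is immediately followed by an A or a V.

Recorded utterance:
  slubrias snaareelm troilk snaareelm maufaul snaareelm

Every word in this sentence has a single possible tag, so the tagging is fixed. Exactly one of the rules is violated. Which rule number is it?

Fixed tagging: A P A P D P.
Applying the rules: R1 pass, R2 fail, R3 pass.
Only rule 2 fails.

2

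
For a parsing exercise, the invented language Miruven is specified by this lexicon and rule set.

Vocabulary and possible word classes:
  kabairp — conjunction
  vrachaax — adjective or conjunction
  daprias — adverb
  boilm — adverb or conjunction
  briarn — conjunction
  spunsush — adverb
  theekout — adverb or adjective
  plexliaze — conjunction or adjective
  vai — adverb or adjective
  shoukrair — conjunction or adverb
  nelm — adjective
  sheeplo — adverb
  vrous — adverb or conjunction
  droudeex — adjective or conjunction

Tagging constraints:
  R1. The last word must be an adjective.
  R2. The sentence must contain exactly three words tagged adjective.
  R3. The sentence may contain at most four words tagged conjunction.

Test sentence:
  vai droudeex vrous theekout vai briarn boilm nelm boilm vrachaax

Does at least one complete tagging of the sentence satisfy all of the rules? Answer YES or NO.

YES

Candidates per position — 1:vai {adverb,adjective}; 2:droudeex {adjective,conjunction}; 3:vrous {adverb,conjunction}; 4:theekout {adverb,adjective}; 5:vai {adverb,adjective}; 6:briarn {conjunction}; 7:boilm {adverb,conjunction}; 8:nelm {adjective}; 9:boilm {adverb,conjunction}; 10:vrachaax {adjective,conjunction}.
One satisfying assignment: adjective conjunction conjunction adverb adverb conjunction adverb adjective conjunction adjective.
Verifying each rule — rule 1 satisfied; rule 2 satisfied; rule 3 satisfied.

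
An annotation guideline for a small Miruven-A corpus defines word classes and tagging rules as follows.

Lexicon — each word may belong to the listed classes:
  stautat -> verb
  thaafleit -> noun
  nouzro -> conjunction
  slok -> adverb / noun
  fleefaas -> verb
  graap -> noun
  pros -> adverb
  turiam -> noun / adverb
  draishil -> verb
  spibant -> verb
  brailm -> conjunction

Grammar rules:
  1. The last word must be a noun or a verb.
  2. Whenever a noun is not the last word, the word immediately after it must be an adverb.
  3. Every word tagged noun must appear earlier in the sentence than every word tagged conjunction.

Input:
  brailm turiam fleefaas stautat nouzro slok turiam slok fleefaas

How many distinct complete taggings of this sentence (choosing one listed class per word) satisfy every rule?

1

Candidates per position — 1:brailm {conjunction}; 2:turiam {noun,adverb}; 3:fleefaas {verb}; 4:stautat {verb}; 5:nouzro {conjunction}; 6:slok {adverb,noun}; 7:turiam {noun,adverb}; 8:slok {adverb,noun}; 9:fleefaas {verb}.
There are 16 candidate sequences in total.
The sequences that satisfy every rule: conjunction adverb verb verb conjunction adverb adverb adverb verb.
Count = 1.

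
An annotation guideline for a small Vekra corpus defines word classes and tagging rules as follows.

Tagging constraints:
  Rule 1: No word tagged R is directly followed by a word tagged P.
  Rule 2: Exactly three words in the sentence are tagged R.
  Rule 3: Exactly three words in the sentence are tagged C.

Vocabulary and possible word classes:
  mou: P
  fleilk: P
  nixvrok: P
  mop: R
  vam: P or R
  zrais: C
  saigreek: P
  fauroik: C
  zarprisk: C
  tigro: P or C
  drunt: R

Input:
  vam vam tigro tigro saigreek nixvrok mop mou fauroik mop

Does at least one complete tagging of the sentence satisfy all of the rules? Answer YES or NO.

NO

Candidates per position — 1:vam {P,R}; 2:vam {P,R}; 3:tigro {P,C}; 4:tigro {P,C}; 5:saigreek {P}; 6:nixvrok {P}; 7:mop {R}; 8:mou {P}; 9:fauroik {C}; 10:mop {R}.
Rule 1 cannot be satisfied by any choice of tags from the lexicon.
So there is no consistent tagging.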